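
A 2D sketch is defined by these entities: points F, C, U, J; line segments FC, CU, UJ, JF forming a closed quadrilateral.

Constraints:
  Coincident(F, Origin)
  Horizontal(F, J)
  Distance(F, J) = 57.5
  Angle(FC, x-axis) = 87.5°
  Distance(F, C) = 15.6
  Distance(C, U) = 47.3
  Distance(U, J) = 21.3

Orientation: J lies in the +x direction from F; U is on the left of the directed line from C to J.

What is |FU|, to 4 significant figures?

51.49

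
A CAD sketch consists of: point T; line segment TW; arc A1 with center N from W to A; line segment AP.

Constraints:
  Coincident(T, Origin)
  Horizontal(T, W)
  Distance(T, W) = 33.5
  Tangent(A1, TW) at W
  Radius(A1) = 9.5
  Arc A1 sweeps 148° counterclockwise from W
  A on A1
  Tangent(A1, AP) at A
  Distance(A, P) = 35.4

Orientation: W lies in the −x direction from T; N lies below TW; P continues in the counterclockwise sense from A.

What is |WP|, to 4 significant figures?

44.08

On A1, W sits at bearing 90° from N; a 148° counterclockwise sweep puts A at bearing 238°, so A = N + 9.5·(cos 238°, sin 238°) = (-38.53, -17.56). The tangent condition forces NA to be normal to AP, so AP runs along (−sin 238°, cos 238°); with |AP| = 35.4, P = (-8.513, -36.32). Then |WP| = |P − W| = 44.08.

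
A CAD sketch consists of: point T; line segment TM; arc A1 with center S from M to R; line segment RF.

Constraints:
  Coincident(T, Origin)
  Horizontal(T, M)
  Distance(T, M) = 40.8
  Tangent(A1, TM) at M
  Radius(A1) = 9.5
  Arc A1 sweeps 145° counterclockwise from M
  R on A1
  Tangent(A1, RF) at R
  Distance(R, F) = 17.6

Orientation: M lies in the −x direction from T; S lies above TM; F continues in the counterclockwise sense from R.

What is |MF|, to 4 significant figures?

28.81

On A1, M sits at bearing -90° from S; a 145° counterclockwise sweep puts R at bearing 55°, so R = S + 9.5·(cos 55°, sin 55°) = (-35.35, 17.28). Since A1 is tangent to RF there, SR ⟂ RF, so RF runs along (−sin 55°, cos 55°); with |RF| = 17.6, F = (-49.77, 27.38). Then |MF| = |F − M| = 28.81.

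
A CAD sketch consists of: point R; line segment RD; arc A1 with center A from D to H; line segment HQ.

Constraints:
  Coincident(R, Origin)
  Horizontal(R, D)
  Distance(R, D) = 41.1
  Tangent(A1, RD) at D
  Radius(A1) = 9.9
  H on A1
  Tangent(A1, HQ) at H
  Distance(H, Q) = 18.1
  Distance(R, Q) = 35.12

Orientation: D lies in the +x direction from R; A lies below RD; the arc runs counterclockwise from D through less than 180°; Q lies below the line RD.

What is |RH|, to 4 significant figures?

32.43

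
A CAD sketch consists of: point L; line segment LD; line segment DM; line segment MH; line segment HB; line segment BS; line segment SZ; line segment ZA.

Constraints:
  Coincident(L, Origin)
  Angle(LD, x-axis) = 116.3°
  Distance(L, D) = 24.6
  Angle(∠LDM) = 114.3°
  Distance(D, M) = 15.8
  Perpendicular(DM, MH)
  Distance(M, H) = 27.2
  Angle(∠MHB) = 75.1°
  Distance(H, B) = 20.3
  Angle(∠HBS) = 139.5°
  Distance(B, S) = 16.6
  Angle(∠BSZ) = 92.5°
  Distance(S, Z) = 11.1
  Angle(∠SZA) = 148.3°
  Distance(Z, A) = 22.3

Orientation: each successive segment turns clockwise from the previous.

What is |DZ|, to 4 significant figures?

4.680

∠HBS = 139.5° gives BS at 175.2° from the x-axis; with |BS| = 16.6, S = (-12.88, 6.541). ∠BSZ = 92.5° gives SZ at 87.70° from the x-axis; with |SZ| = 11.1, Z = (-12.43, 17.63). Then |DZ| = |Z − D| = 4.680.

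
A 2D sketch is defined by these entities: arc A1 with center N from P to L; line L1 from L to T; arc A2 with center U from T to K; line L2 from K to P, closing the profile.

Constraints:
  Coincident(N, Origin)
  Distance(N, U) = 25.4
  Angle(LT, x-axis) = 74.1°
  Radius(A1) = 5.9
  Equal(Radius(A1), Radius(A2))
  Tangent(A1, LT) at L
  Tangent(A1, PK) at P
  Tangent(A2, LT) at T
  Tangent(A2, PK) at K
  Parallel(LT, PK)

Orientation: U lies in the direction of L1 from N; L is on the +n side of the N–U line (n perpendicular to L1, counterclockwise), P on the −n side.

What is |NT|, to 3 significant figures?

26.1

The slot axis is L1's direction at 74.1°, so u = (cos 74.1°, sin 74.1°) = (0.274, 0.962) and n = (−sin 74.1°, cos 74.1°) = (-0.962, 0.274). N is at the origin and U lies 25.4 along u from N, so U = 25.4·u = (6.96, 24.4). Tangency of A1 to both parallel lines with radius 5.9 puts L and P at N ± 5.9·n: L = (-5.67, 1.62), P = (5.67, -1.62). Equal radii place T and K the same way about U: T = U + 5.9·n = (1.28, 26.0), K = U − 5.9·n = (12.6, 22.8). Then |NT| = |T − N| = 26.1.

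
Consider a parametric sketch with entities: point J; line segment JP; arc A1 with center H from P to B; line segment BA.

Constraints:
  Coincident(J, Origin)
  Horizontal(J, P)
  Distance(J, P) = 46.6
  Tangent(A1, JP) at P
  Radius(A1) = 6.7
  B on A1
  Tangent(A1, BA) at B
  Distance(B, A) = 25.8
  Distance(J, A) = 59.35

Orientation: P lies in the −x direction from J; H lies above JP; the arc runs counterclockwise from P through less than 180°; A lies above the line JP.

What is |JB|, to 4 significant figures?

41.30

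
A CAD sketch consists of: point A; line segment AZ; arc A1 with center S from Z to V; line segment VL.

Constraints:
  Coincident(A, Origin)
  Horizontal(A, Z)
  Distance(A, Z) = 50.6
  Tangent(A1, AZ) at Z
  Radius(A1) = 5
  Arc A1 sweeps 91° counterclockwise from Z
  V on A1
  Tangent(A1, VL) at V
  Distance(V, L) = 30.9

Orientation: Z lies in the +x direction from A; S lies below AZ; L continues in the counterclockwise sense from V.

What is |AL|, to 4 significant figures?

58.51

On A1, Z sits at bearing 90° from S; a 91° counterclockwise sweep puts V at bearing 181°, so V = S + 5.0·(cos 181°, sin 181°) = (45.60, -5.087). Tangency of A1 to VL means the radius SV is perpendicular to VL, so VL runs along (−sin 181°, cos 181°); with |VL| = 30.9, L = (46.14, -35.98). Then |AL| = |L − A| = 58.51.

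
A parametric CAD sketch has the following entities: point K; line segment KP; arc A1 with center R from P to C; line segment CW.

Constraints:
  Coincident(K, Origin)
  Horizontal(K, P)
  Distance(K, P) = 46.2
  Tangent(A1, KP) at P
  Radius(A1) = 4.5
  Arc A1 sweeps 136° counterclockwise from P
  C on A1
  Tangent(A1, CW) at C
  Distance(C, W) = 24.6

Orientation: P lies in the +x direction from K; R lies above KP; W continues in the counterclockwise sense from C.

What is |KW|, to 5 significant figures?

40.209

On A1, P sits at bearing -90° from R; a 136° counterclockwise sweep puts C at bearing 46°, so C = R + 4.5·(cos 46°, sin 46°) = (49.326, 7.7370). The tangent condition forces RC to be normal to CW, so CW runs along (−sin 46°, cos 46°); with |CW| = 24.6, W = (31.630, 24.826). Then |KW| = |W − K| = 40.209.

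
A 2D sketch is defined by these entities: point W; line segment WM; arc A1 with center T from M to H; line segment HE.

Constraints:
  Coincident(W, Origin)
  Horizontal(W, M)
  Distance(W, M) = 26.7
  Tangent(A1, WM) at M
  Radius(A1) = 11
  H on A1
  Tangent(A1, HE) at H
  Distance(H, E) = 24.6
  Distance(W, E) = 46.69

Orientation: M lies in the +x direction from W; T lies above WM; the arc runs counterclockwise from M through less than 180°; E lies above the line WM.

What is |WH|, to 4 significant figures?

39.88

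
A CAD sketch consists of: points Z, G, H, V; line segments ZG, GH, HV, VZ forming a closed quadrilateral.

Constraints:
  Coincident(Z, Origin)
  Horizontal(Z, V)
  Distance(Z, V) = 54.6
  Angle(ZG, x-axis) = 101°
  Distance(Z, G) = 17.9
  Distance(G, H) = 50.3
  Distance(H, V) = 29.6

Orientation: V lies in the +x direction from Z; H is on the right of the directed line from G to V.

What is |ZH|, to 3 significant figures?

36.6

Z is at the origin; Z and V share the same y with |ZV| = 54.6 and V in +x, so V = (54.6, 0). ZG runs at 101.0° with |ZG| = 17.9, so G = (-3.42, 17.6). H is determined by |GH| = 50.3 and |HV| = 29.6 together: it lies at the intersection of circle(G, 50.3) and circle(V, 29.6). With |GV| = 60.6, the foot of the radical line on GV is 44.0 from G and the perpendicular offset is √(50.3² − 44.0²) = 24.5. Taking the right-of-GV solution: H = (31.6, -18.6).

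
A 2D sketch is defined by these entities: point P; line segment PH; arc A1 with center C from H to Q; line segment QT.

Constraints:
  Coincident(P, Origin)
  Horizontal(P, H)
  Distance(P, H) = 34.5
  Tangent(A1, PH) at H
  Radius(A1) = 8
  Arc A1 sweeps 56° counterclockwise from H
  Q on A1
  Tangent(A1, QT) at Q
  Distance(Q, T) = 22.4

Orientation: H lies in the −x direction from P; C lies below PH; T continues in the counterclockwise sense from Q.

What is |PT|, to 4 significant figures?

58.03

P is at the origin; PH is horizontal with |PH| = 34.5 and H on the −x side, so H = (-34.50, 0.000). Since A1 is tangent to PH there, CH ⟂ PH, so C = H + (0, -8) = (-34.50, -8.000). On A1, H sits at bearing 90° from C; a 56° counterclockwise sweep puts Q at bearing 146°, so Q = C + 8.0·(cos 146°, sin 146°) = (-41.13, -3.526). A1 meets QT tangentially, so CQ is at right angles to QT, so QT runs along (−sin 146°, cos 146°); with |QT| = 22.4, T = (-53.66, -22.10). Then |PT| = |T − P| = 58.03.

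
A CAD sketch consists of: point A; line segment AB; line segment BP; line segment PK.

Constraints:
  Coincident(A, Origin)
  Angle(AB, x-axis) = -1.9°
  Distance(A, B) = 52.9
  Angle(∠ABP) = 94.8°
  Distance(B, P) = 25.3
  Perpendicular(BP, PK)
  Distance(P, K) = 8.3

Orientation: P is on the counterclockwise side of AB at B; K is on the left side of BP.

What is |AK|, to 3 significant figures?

53.4

∠ABP = 94.8°, so BP runs at -1.9° + (180° − 94.8°) = 83.3° from the x-axis; with |BP| = 25.3, P = B + 25.3·(cos 83.3°, sin 83.3°) = (55.8, 23.4). The perpendicularity gives PK at right angles to BP; with |PK| = 8.3 on the left of BP, K = P + 8.3·(-0.993, 0.117) = (47.6, 24.3). Then |AK| = |K − A| = 53.4.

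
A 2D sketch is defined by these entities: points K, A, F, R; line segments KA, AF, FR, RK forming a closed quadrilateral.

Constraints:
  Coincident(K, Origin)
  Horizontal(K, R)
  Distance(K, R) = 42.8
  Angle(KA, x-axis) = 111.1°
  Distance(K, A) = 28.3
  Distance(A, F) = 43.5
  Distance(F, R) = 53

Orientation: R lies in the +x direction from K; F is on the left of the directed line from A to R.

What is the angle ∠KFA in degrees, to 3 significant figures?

29.2°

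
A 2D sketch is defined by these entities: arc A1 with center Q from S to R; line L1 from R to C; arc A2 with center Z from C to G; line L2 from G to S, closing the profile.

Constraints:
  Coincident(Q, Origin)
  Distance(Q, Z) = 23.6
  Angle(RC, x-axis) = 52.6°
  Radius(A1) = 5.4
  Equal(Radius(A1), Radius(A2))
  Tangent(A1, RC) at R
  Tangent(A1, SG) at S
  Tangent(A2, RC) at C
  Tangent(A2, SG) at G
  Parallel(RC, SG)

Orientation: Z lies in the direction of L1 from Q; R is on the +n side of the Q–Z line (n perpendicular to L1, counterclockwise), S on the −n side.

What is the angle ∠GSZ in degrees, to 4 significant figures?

12.89°

The slot axis is L1's direction at 52.6°, so u = (cos 52.6°, sin 52.6°) = (0.6074, 0.7944) and n = (−sin 52.6°, cos 52.6°) = (-0.7944, 0.6074). Q is at the origin and Z lies 23.6 along u from Q, so Z = 23.6·u = (14.33, 18.75). Tangency of A1 to both parallel lines with radius 5.4 puts R and S at Q ± 5.4·n: R = (-4.290, 3.280), S = (4.290, -3.280). Equal radii place C and G the same way about Z: C = Z + 5.4·n = (10.04, 22.03), G = Z − 5.4·n = (18.62, 15.47). Then cos ∠GSZ = SG·SZ / (|SG||SZ|), giving 12.89°.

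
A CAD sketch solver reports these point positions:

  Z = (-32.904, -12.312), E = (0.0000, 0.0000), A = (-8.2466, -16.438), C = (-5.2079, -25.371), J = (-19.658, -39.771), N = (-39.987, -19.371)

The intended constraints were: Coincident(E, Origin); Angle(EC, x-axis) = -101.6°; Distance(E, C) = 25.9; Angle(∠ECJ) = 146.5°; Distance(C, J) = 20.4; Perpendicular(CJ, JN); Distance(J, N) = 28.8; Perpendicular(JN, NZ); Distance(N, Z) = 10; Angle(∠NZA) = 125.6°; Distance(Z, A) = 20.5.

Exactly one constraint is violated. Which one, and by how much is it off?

Distance(Z, A) = 20.5 — off by 4.50.

E = (0.00, 0.00) ✓; EC at -101.6° ✓; |EC| = 25.90 ✓; ∠ECJ = 146.5° ✓; |CJ| = 20.40 ✓; ∠(CJ, JN) = 90.00° ✓; |JN| = 28.80 ✓; ∠(JN, NZ) = 90.00° ✓; |NZ| = 10.00 ✓; ∠NZA = 125.6° ✓; |ZA| = 25.00 ✗.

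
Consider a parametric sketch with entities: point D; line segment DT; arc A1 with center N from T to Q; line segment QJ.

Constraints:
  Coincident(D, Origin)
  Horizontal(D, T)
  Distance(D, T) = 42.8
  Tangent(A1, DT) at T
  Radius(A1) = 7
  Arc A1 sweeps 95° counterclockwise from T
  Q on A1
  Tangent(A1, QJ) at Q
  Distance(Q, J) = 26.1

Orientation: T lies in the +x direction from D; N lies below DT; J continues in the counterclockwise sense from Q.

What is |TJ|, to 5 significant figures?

33.938

D is at the origin; D and T share the same y with |DT| = 42.8 and T on the +x side, so T = (42.800, 0.0000). Since A1 is tangent to DT there, NT ⟂ DT, so N = T + (0, -7) = (42.800, -7.0000). On A1, T sits at bearing 90° from N; a 95° counterclockwise sweep puts Q at bearing 185°, so Q = N + 7.0·(cos 185°, sin 185°) = (35.827, -7.6101). Since A1 is tangent to QJ there, NQ ⟂ QJ, so QJ runs along (−sin 185°, cos 185°); with |QJ| = 26.1, J = (38.101, -33.611). Then |TJ| = |J − T| = 33.938.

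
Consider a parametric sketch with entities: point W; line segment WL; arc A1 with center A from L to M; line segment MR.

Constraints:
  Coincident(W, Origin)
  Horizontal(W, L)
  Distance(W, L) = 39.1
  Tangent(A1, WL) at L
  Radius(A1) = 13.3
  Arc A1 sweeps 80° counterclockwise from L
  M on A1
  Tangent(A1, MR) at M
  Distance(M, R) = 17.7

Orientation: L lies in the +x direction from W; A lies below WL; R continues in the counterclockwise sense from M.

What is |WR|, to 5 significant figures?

36.517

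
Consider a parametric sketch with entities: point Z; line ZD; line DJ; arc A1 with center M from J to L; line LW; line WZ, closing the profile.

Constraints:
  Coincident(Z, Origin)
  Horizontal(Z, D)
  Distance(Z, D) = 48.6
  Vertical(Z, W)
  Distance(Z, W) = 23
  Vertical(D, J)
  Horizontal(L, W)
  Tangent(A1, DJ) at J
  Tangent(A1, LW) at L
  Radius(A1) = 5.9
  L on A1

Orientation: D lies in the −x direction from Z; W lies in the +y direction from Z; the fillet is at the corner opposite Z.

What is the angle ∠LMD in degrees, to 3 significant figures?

161°

Z is at the origin; ZD is horizontal with |ZD| = 48.6 and D on the −x side, so D = (-48.6, 0.00). Z and W share the same x with |ZW| = 23.0 and W on the +y side, so W = (0.00, 23.0). The virtual corner opposite Z is at (-48.6, 23.0). The tangent condition forces MJ to be normal to DJ and A1 meets LW tangentially, so ML is at right angles to LW, with radius 5.9, so the center M sits 5.9 in from both sides at M = (-42.7, 17.1). That places the tangent points at J = (-48.6, 17.1) on DJ and L = (-42.7, 23.0) on LW. Then cos ∠LMD = ML·MD / (|ML||MD|), giving 161°.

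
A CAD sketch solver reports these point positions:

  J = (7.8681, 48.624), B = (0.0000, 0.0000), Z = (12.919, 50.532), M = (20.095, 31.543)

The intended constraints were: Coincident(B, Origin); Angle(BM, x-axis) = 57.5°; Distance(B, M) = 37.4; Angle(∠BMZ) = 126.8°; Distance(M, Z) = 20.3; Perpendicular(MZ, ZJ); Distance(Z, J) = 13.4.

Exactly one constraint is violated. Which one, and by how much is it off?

Distance(Z, J) = 13.4 — off by 8.00.

B = (0.00, 0.00) ✓; BM at 57.50° ✓; |BM| = 37.40 ✓; ∠BMZ = 126.8° ✓; |MZ| = 20.30 ✓; ∠(MZ, ZJ) = 89.99° ✓; |ZJ| = 5.399 ✗.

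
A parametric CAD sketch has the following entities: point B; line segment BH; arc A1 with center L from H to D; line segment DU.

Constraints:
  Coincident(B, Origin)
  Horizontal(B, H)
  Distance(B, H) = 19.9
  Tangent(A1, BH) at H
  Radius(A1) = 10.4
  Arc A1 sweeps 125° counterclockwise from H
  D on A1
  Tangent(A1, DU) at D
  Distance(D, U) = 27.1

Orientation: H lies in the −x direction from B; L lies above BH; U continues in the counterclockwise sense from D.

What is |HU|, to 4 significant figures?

39.20

B is at the origin; B and H share the same y with |BH| = 19.9 and H on the −x side, so H = (-19.90, 0.000). A1 meets BH tangentially, so LH is at right angles to BH, so L = H + (0, 10.4) = (-19.90, 10.40). On A1, H sits at bearing -90° from L; a 125° counterclockwise sweep puts D at bearing 35°, so D = L + 10.4·(cos 35°, sin 35°) = (-11.38, 16.37). Since A1 is tangent to DU there, LD ⟂ DU, so DU runs along (−sin 35°, cos 35°); with |DU| = 27.1, U = (-26.92, 38.56). Then |HU| = |U − H| = 39.20.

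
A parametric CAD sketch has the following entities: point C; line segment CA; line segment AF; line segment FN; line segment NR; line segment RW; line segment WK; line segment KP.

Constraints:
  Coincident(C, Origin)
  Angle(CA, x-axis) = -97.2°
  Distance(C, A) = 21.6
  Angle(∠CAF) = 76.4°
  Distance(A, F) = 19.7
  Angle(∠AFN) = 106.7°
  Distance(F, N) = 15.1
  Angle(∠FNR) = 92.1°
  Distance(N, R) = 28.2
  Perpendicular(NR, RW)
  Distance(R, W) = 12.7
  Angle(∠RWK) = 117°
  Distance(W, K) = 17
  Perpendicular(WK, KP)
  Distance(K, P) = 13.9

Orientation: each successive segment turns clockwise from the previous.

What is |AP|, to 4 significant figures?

17.57

∠RWK = 117.0° gives WK at -155.0° from the x-axis; with |WK| = 17.0, K = (-7.711, -20.23). The perpendicularity gives KP at right angles to WK, so KP runs at 115.0°; with |KP| = 13.9, P = (-13.59, -7.636). Then |AP| = |P − A| = 17.57.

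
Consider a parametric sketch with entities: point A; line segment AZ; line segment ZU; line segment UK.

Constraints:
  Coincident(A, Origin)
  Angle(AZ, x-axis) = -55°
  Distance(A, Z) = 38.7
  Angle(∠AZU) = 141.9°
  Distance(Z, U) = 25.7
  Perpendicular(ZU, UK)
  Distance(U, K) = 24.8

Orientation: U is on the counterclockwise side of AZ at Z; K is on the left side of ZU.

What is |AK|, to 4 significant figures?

56.16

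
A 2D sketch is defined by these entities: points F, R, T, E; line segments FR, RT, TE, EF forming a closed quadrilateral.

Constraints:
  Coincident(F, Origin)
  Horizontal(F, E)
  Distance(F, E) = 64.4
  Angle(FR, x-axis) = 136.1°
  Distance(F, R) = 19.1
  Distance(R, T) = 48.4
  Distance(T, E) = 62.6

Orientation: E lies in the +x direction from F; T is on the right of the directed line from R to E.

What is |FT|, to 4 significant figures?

30.78

F is at the origin; F and E share the same y with |FE| = 64.4 and E in +x, so E = (64.4, 0). FR runs at 136.1° with |FR| = 19.1, so R = (-13.76, 13.24). T is determined by |RT| = 48.4 and |TE| = 62.6 together: it lies at the intersection of circle(R, 48.4) and circle(E, 62.6). With |RE| = 79.28, the foot of the radical line on RE is 29.70 from R and the perpendicular offset is √(48.4² − 29.70²) = 38.22. Taking the right-of-RE solution: T = (9.133, -29.40).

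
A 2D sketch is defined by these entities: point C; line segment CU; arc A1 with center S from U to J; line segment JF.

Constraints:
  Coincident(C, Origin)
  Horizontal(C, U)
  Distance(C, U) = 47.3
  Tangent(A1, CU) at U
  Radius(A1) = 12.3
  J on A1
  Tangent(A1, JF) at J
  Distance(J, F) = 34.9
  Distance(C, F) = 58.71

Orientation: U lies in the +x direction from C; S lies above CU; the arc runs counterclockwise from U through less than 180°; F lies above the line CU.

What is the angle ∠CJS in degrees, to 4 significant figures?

19.52°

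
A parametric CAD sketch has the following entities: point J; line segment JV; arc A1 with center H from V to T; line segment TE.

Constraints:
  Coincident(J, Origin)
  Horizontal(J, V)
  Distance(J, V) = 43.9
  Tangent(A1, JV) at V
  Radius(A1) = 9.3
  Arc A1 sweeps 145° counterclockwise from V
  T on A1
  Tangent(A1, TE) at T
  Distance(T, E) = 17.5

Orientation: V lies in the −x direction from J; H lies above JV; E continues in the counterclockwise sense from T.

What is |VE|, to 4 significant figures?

28.42

J is at the origin; JV is horizontal with |JV| = 43.9 and V on the −x side, so V = (-43.90, 0.000). The tangent condition forces HV to be normal to JV, so H = V + (0, 9.3) = (-43.90, 9.300). On A1, V sits at bearing -90° from H; a 145° counterclockwise sweep puts T at bearing 55°, so T = H + 9.3·(cos 55°, sin 55°) = (-38.57, 16.92). The tangent condition forces HT to be normal to TE, so TE runs along (−sin 55°, cos 55°); with |TE| = 17.5, E = (-52.90, 26.96). Then |VE| = |E − V| = 28.42.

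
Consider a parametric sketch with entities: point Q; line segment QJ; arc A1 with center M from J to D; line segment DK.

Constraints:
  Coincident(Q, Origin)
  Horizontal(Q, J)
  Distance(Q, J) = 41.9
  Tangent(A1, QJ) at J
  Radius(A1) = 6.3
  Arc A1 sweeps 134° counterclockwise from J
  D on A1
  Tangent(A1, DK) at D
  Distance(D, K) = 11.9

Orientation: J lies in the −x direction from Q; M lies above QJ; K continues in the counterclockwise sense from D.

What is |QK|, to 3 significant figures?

49.5

On A1, J sits at bearing -90° from M; a 134° counterclockwise sweep puts D at bearing 44°, so D = M + 6.3·(cos 44°, sin 44°) = (-37.4, 10.7). A1 meets DK tangentially, so MD is at right angles to DK, so DK runs along (−sin 44°, cos 44°); with |DK| = 11.9, K = (-45.6, 19.2). Then |QK| = |K − Q| = 49.5.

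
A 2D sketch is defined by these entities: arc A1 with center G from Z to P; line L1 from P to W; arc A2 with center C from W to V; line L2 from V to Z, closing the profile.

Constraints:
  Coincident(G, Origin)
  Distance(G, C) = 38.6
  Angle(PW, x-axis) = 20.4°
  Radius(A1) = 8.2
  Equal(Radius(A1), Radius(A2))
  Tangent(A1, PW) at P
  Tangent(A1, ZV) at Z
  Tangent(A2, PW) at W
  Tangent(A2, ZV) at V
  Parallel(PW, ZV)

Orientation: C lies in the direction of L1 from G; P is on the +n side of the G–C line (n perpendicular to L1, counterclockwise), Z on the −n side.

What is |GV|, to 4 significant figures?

39.46

The slot axis is L1's direction at 20.4°, so u = (cos 20.4°, sin 20.4°) = (0.9373, 0.3486) and n = (−sin 20.4°, cos 20.4°) = (-0.3486, 0.9373). G is at the origin and C lies 38.6 along u from G, so C = 38.6·u = (36.18, 13.45). Tangency of A1 to both parallel lines with radius 8.2 puts P and Z at G ± 8.2·n: P = (-2.858, 7.686), Z = (2.858, -7.686). Equal radii place W and V the same way about C: W = C + 8.2·n = (33.32, 21.14), V = C − 8.2·n = (39.04, 5.769). Then |GV| = |V − G| = 39.46.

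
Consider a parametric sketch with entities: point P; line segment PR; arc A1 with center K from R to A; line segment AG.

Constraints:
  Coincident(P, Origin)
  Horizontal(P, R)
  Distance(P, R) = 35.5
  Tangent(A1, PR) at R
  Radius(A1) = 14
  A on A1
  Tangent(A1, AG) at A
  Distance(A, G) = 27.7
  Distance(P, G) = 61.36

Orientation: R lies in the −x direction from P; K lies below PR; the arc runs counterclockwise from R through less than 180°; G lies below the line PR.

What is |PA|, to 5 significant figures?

52.066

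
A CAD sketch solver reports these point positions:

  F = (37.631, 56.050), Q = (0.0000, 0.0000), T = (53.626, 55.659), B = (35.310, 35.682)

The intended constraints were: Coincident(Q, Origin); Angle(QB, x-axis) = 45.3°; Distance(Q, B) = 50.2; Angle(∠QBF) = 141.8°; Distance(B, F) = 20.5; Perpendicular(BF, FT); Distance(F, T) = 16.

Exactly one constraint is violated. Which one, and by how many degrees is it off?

Perpendicular(BF, FT) — off by 5.10°.

Q = (0.00, 0.00) ✓; QB at 45.30° ✓; |QB| = 50.20 ✓; ∠QBF = 141.8° ✓; |BF| = 20.50 ✓; ∠(BF, FT) = 84.90° ✗; |FT| = 16.00 ✓.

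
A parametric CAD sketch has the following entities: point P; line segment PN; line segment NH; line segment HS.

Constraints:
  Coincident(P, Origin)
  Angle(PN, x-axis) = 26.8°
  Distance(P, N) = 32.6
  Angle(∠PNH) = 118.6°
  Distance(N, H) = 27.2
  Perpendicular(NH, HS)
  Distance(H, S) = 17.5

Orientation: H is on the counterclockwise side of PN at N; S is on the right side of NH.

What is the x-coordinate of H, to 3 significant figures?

30.0

P is at the origin; PN runs at 26.8° with length 32.6, so N = 32.6·(cos 26.8°, sin 26.8°) = (29.1, 14.7). ∠PNH = 118.6°, so NH runs at 26.8° + (180° − 118.6°) = 88.2° from the x-axis; with |NH| = 27.2, H = N + 27.2·(cos 88.2°, sin 88.2°) = (30.0, 41.9). So H.x = 30.0.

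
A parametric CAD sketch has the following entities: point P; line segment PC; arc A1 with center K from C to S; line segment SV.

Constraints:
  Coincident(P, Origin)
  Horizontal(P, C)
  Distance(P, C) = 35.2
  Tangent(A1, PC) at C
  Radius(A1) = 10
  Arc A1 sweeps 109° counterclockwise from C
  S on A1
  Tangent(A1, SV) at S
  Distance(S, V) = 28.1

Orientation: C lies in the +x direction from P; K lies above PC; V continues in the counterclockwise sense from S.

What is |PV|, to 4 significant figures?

53.35

P is at the origin; P and C share the same y with |PC| = 35.2 and C on the +x side, so C = (35.20, 0.000). Since A1 is tangent to PC there, KC ⟂ PC, so K = C + (0, 10) = (35.20, 10.00). On A1, C sits at bearing -90° from K; a 109° counterclockwise sweep puts S at bearing 19°, so S = K + 10.0·(cos 19°, sin 19°) = (44.66, 13.26). Since A1 is tangent to SV there, KS ⟂ SV, so SV runs along (−sin 19°, cos 19°); with |SV| = 28.1, V = (35.51, 39.82). Then |PV| = |V − P| = 53.35.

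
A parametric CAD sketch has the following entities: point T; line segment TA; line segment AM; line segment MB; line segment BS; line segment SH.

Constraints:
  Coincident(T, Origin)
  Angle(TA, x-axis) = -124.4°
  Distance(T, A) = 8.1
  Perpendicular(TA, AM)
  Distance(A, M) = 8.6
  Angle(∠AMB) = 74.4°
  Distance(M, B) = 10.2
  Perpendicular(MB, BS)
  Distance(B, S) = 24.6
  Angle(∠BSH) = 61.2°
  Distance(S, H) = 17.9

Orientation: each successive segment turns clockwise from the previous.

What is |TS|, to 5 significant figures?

18.495

∠AMB = 74.4° gives MB at 40.000° from the x-axis; with |MB| = 10.2, B = (-3.8586, 4.7317). The perpendicularity gives BS at right angles to MB, so BS runs at -50.000°; with |BS| = 24.6, S = (11.954, -14.113). Then |TS| = |S − T| = 18.495.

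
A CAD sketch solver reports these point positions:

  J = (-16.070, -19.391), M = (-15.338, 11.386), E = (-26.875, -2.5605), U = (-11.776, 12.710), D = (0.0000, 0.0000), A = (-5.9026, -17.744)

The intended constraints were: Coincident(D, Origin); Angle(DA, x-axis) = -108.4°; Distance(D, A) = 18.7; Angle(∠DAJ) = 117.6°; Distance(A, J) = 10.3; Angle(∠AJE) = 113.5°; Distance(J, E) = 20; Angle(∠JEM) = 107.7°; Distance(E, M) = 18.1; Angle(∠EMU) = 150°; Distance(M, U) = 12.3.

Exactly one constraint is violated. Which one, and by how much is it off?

Distance(M, U) = 12.3 — off by 8.50.

D = (0.00, 0.00) ✓; DA at -108.4° ✓; |DA| = 18.70 ✓; ∠DAJ = 117.6° ✓; |AJ| = 10.30 ✓; ∠AJE = 113.5° ✓; |JE| = 20.00 ✓; ∠JEM = 107.7° ✓; |EM| = 18.10 ✓; ∠EMU = 150.0° ✓; |MU| = 3.800 ✗.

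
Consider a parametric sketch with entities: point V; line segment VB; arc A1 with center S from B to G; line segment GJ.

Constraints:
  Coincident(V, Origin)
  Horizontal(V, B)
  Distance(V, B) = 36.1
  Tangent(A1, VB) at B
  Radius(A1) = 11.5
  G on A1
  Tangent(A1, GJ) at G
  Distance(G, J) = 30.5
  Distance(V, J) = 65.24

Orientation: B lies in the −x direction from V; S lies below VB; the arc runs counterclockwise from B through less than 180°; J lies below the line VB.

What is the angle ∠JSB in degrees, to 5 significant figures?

152.28°

Checks: |SG| = 11.50 ✓; ∠(SG, GJ) = 90.00° ✓; |GJ| = 30.50 ✓; |VJ| = 65.24 ✓.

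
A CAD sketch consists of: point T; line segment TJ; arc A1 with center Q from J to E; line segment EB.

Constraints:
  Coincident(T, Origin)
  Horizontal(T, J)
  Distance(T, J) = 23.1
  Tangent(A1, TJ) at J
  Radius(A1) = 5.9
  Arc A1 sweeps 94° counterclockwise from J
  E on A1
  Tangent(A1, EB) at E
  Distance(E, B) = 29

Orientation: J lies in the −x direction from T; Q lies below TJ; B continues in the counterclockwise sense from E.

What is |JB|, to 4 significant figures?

35.45

On A1, J sits at bearing 90° from Q; a 94° counterclockwise sweep puts E at bearing 184°, so E = Q + 5.9·(cos 184°, sin 184°) = (-28.99, -6.312). Since A1 is tangent to EB there, QE ⟂ EB, so EB runs along (−sin 184°, cos 184°); with |EB| = 29.0, B = (-26.96, -35.24). Then |JB| = |B − J| = 35.45.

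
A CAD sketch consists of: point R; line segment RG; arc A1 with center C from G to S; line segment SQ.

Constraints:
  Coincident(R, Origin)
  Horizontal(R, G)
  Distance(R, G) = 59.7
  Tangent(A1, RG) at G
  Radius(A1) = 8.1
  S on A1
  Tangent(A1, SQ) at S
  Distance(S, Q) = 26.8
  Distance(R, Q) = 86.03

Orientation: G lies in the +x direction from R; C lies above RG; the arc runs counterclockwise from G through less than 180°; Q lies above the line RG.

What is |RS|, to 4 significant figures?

66.18

R is at the origin; RG is horizontal with |RG| = 59.7 and G on the +x side, so G = (59.70, 0.000). Since A1 is tangent to RG there, CG ⟂ RG, so C = G + (0, 8.1) = (59.70, 8.100). Since CS ⟂ SQ (tangency), |CQ| = √(8.1² + 26.8²) = 28.00 regardless of where S sits on A1. So Q lies on both circle(R, 86.03) and circle(C, 28.00); the above-RG intersection is Q = (82.52, 24.32). S is the foot of the tangent from Q: S = (66.10, 3.137).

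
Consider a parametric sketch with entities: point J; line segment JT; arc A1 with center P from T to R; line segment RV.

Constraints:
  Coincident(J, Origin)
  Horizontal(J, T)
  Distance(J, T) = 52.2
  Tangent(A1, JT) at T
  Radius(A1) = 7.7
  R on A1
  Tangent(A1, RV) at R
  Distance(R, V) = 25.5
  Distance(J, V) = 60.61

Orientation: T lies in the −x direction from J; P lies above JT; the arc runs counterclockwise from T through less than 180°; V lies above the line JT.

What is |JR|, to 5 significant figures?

45.631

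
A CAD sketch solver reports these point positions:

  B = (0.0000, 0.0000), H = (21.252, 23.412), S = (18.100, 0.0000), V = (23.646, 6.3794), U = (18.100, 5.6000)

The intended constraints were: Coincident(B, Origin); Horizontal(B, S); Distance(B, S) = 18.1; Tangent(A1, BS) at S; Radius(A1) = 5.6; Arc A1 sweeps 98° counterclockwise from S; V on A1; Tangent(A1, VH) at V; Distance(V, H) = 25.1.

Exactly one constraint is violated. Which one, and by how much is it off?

Distance(V, H) = 25.1 — off by 7.90.

B = (0.00, 0.00) ✓; B.y = 0.00, S.y = 0.00 ✓; |BS| = 18.10 ✓; ∠(US, SB) = 90.00° ✓; |US| = 5.600 ✓; bearing(U→V) − bearing(U→S) = 98.00° ✓; |UV| = 5.600 ✓; ∠(UV, VH) = 90.00° ✓; |VH| = 17.20 ✗.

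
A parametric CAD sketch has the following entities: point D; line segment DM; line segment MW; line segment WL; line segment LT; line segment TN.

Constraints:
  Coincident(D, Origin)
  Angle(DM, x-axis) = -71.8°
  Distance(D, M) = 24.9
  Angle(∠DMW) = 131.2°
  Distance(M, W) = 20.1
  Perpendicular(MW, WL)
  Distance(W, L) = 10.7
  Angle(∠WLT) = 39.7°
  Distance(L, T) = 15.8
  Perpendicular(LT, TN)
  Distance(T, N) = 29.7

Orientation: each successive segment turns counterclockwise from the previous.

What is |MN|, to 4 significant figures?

38.69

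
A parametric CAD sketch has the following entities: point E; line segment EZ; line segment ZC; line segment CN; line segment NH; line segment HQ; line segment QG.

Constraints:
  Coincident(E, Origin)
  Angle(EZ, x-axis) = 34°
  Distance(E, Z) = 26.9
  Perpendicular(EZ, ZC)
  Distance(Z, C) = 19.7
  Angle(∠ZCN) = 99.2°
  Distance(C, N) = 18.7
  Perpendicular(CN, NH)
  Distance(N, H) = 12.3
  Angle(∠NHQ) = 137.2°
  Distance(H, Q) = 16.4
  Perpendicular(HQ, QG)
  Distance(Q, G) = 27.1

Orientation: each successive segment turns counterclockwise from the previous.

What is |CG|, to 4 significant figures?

13.67

E is at the origin; EZ runs at 34.0° with length 26.9, so Z = (22.30, 15.04). EZ ⟂ ZC, so ZC runs at 124.0°; with |ZC| = 19.7, C = (11.29, 31.37). ∠ZCN = 99.2° gives CN at -155.2° from the x-axis; with |CN| = 18.7, N = (-5.690, 23.53). CN ⟂ NH, so NH runs at -65.20°; with |NH| = 12.3, H = (-0.5312, 12.36). ∠NHQ = 137.2° gives HQ at -22.40° from the x-axis; with |HQ| = 16.4, Q = (14.63, 6.115). HQ is perpendicular to QG, so QG runs at 67.60°; with |QG| = 27.1, G = (24.96, 31.17). Then |CG| = |G − C| = 13.67.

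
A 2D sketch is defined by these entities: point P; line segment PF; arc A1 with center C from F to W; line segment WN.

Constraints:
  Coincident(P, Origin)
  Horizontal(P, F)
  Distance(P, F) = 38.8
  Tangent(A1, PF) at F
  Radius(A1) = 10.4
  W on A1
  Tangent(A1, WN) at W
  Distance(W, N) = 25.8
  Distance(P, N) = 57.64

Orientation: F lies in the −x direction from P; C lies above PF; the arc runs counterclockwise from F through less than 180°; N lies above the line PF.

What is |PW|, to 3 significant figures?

33.9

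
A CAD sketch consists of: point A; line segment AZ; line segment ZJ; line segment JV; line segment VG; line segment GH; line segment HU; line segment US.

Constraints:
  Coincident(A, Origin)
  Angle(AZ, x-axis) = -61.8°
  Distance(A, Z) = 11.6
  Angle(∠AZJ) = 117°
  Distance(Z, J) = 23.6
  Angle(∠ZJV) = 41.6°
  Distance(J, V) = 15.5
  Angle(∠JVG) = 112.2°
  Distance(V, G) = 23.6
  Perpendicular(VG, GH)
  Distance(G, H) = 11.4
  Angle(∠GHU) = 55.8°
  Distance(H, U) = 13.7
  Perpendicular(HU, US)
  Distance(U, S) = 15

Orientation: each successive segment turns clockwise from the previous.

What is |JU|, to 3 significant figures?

21.0

The perpendicularity gives GH at right angles to VG, so GH runs at -61.0°; with |GH| = 11.4, H = (16.3, -12.7). ∠GHU = 55.8° gives HU at 175° from the x-axis; with |HU| = 13.7, U = (2.70, -11.5). Then |JU| = |U − J| = 21.0.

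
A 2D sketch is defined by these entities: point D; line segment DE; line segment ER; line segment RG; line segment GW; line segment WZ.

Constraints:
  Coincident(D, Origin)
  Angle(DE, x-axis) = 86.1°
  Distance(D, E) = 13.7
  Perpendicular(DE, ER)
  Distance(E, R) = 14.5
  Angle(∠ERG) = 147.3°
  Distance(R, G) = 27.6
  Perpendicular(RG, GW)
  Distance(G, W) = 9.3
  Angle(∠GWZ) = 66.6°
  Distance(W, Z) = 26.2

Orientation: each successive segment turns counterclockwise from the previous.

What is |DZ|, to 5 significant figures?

22.107

D is at the origin; DE runs at 86.1° with length 13.7, so E = (0.93181, 13.668). DE ⟂ ER, so ER runs at 176.10°; with |ER| = 14.5, R = (-13.535, 14.654). ∠ERG = 147.3° gives RG at -151.20° from the x-axis; with |RG| = 27.6, G = (-37.721, 1.3581). RG is perpendicular to GW, so GW runs at -61.200°; with |GW| = 9.3, W = (-33.240, -6.7916). ∠GWZ = 66.6° gives WZ at 52.200° from the x-axis; with |WZ| = 26.2, Z = (-17.182, 13.911). Then |DZ| = |Z − D| = 22.107.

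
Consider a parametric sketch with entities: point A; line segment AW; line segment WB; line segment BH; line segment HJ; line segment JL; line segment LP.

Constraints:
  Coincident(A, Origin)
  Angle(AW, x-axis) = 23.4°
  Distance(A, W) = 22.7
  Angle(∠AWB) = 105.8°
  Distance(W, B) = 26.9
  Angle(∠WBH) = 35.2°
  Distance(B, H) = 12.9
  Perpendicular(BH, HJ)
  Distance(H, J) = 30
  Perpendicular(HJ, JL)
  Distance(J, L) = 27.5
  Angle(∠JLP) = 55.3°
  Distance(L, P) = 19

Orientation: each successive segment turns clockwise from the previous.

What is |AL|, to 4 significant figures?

61.39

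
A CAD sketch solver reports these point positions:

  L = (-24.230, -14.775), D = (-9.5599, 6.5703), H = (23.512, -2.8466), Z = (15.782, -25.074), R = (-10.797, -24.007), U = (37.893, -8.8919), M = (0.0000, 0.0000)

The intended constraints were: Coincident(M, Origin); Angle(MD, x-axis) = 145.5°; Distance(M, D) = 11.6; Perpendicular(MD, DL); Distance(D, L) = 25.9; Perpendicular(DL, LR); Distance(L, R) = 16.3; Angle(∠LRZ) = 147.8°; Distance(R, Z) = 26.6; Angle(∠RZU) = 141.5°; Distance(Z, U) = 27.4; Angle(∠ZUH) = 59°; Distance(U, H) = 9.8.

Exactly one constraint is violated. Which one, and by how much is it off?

Distance(U, H) = 9.8 — off by 5.80.

M = (0.00, 0.00) ✓; MD at 145.5° ✓; |MD| = 11.60 ✓; ∠(MD, DL) = 90.00° ✓; |DL| = 25.90 ✓; ∠(DL, LR) = 90.00° ✓; |LR| = 16.30 ✓; ∠LRZ = 147.8° ✓; |RZ| = 26.60 ✓; ∠RZU = 141.5° ✓; |ZU| = 27.40 ✓; ∠ZUH = 59.00° ✓; |UH| = 15.60 ✗.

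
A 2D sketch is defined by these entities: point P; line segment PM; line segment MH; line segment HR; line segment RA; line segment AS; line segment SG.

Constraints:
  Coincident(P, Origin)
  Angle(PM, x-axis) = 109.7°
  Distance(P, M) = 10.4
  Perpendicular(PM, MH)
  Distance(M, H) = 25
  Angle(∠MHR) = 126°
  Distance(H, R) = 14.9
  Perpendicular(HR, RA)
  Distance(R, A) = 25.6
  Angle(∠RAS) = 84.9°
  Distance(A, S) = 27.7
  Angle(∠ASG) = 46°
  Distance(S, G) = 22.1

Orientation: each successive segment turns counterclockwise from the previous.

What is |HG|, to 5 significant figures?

9.5522

∠RAS = 84.9° gives AS at 78.800° from the x-axis; with |AS| = 27.7, S = (-1.2732, 7.0502). ∠ASG = 46.0° gives SG at -147.20° from the x-axis; with |SG| = 22.1, G = (-19.850, -4.9215). Then |HG| = |G − H| = 9.5522.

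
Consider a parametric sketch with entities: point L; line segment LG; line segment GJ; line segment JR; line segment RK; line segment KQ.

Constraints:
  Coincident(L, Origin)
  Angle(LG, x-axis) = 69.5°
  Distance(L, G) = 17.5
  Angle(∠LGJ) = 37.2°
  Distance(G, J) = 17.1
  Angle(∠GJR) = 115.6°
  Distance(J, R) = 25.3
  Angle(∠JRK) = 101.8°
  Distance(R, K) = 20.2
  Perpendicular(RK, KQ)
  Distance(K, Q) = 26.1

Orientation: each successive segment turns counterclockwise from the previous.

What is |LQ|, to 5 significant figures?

18.202

∠JRK = 101.8° gives RK at -5.1000° from the x-axis; with |RK| = 20.2, K = (14.746, -19.669). RK ⟂ KQ, so KQ runs at 84.900°; with |KQ| = 26.1, Q = (17.067, 6.3281). Then |LQ| = |Q − L| = 18.202.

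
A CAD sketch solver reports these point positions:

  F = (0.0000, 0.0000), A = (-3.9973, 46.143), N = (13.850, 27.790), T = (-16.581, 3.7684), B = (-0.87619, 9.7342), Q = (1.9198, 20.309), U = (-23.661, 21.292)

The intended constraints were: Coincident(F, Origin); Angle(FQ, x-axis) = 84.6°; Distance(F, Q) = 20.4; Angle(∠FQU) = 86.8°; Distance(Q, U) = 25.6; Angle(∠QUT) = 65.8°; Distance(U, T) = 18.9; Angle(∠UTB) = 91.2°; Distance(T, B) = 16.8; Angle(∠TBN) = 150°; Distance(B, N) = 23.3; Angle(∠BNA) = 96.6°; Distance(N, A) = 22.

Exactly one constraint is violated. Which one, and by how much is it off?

Distance(N, A) = 22 — off by 3.60.

F = (0.00, 0.00) ✓; FQ at 84.60° ✓; |FQ| = 20.40 ✓; ∠FQU = 86.80° ✓; |QU| = 25.60 ✓; ∠QUT = 65.80° ✓; |UT| = 18.90 ✓; ∠UTB = 91.20° ✓; |TB| = 16.80 ✓; ∠TBN = 150.0° ✓; |BN| = 23.30 ✓; ∠BNA = 96.60° ✓; |NA| = 25.60 ✗.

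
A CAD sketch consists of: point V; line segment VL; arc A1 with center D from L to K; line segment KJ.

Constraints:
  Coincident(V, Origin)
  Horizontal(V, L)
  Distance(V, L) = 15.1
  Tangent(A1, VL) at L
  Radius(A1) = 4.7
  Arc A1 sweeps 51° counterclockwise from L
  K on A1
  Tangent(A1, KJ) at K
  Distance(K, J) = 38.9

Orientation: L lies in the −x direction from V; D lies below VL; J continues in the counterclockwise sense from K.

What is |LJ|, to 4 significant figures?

42.59

On A1, L sits at bearing 90° from D; a 51° counterclockwise sweep puts K at bearing 141°, so K = D + 4.7·(cos 141°, sin 141°) = (-18.75, -1.742). Since A1 is tangent to KJ there, DK ⟂ KJ, so KJ runs along (−sin 141°, cos 141°); with |KJ| = 38.9, J = (-43.23, -31.97). Then |LJ| = |J − L| = 42.59.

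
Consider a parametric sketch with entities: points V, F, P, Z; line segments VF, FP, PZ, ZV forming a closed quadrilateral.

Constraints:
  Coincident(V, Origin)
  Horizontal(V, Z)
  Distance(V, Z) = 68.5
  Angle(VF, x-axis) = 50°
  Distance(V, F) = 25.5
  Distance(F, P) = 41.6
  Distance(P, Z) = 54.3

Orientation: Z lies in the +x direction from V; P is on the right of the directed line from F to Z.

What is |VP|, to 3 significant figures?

29.0

V is at the origin; V and Z share the same y with |VZ| = 68.5 and Z in +x, so Z = (68.5, 0). VF runs at 50.0° with |VF| = 25.5, so F = (16.4, 19.5). P is determined by |FP| = 41.6 and |PZ| = 54.3 together: it lies at the intersection of circle(F, 41.6) and circle(Z, 54.3). With |FZ| = 55.6, the foot of the radical line on FZ is 16.9 from F and the perpendicular offset is √(41.6² − 16.9²) = 38.0. Taking the right-of-FZ solution: P = (18.9, -22.0).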